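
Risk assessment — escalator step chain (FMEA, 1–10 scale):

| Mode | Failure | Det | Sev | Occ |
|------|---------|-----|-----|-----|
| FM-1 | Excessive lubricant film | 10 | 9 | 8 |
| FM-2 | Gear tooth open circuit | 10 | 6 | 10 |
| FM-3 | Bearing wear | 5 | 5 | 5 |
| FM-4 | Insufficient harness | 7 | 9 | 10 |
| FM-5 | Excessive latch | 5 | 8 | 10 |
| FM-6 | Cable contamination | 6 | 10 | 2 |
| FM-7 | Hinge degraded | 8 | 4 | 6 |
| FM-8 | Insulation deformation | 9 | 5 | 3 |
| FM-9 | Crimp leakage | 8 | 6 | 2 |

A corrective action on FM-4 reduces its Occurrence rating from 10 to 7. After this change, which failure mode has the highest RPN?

FM-1

RPN = Severity × Occurrence × Detection:
  FM-1: 9 × 8 × 10 = 720
  FM-2: 6 × 10 × 10 = 600
  FM-3: 5 × 5 × 5 = 125
  FM-4: 9 × 10 × 7 = 630
  FM-5: 8 × 10 × 5 = 400
  FM-6: 10 × 2 × 6 = 120
  FM-7: 4 × 6 × 8 = 192
  FM-8: 5 × 3 × 9 = 135
  FM-9: 6 × 2 × 8 = 96
After action: FM-4 → 9 × 7 × 7 = 441.
Revised RPNs: FM-1=720, FM-2=600, FM-4=441, FM-5=400, FM-7=192, FM-8=135, FM-3=125, FM-6=120, FM-9=96.
Highest is now FM-1 (720).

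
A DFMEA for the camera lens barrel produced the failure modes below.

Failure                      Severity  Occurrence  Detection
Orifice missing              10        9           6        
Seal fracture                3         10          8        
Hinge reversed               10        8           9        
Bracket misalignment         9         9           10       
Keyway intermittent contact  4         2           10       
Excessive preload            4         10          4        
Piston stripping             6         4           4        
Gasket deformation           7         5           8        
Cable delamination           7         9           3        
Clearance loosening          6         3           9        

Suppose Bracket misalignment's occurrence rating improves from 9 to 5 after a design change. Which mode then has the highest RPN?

RPN = Severity × Occurrence × Detection:
  Orifice missing: 10 × 9 × 6 = 540
  Seal fracture: 3 × 10 × 8 = 240
  Hinge reversed: 10 × 8 × 9 = 720
  Bracket misalignment: 9 × 9 × 10 = 810
  Keyway intermittent contact: 4 × 2 × 10 = 80
  Excessive preload: 4 × 10 × 4 = 160
  Piston stripping: 6 × 4 × 4 = 96
  Gasket deformation: 7 × 5 × 8 = 280
  Cable delamination: 7 × 9 × 3 = 189
  Clearance loosening: 6 × 3 × 9 = 162
After action: Bracket misalignment → 9 × 5 × 10 = 450.
Revised RPNs: Hinge reversed=720, Orifice missing=540, Bracket misalignment=450, Gasket deformation=280, Seal fracture=240, Cable delamination=189, Clearance loosening=162, Excessive preload=160, Piston stripping=96, Keyway intermittent contact=80.
Highest is now Hinge reversed (720).

Hinge reversed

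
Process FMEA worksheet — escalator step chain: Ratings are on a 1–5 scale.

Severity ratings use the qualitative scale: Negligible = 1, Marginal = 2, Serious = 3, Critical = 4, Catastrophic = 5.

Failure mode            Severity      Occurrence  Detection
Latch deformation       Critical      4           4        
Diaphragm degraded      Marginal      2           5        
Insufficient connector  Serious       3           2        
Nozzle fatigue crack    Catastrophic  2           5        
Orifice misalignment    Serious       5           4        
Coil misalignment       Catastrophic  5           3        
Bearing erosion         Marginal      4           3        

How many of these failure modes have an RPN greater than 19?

6

RPN = Severity × Occurrence × Detection:
  Latch deformation: 4 × 4 × 4 = 64
  Diaphragm degraded: 2 × 2 × 5 = 20
  Insufficient connector: 3 × 3 × 2 = 18
  Nozzle fatigue crack: 5 × 2 × 5 = 50
  Orifice misalignment: 3 × 5 × 4 = 60
  Coil misalignment: 5 × 5 × 3 = 75
  Bearing erosion: 2 × 4 × 3 = 24
Modes with RPN > 19: Latch deformation (64), Diaphragm degraded (20), Nozzle fatigue crack (50), Orifice misalignment (60), Coil misalignment (75), Bearing erosion (24) → 6.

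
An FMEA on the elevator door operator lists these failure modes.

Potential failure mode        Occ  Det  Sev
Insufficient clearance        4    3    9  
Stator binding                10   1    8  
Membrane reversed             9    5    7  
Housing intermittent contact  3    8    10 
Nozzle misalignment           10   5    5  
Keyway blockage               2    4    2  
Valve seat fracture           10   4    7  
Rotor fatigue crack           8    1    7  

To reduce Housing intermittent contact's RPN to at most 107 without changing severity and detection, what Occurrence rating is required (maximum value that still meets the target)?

1

Housing intermittent contact: S=10, O=3, D=8 → current RPN = 240.
Fixed product = 80. Need 80 × O ≤ 107, so O ≤ 107/80 = 1.34.
Maximum integer Occurrence rating = 1 (gives RPN 80; O=2 would give 160 > 107).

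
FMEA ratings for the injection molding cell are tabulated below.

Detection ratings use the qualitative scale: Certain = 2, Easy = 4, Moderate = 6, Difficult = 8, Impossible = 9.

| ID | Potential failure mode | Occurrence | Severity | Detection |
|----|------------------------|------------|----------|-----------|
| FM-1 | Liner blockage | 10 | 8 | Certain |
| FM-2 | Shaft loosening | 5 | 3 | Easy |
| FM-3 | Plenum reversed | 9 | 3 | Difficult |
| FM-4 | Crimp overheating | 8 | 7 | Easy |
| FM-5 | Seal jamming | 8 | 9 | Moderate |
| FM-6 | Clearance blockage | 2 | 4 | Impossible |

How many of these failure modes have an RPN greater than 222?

RPN = Severity × Occurrence × Detection:
  FM-1: 8 × 10 × 2 = 160
  FM-2: 3 × 5 × 4 = 60
  FM-3: 3 × 9 × 8 = 216
  FM-4: 7 × 8 × 4 = 224
  FM-5: 9 × 8 × 6 = 432
  FM-6: 4 × 2 × 9 = 72
Modes with RPN > 222: FM-4 (224), FM-5 (432) → 2.

2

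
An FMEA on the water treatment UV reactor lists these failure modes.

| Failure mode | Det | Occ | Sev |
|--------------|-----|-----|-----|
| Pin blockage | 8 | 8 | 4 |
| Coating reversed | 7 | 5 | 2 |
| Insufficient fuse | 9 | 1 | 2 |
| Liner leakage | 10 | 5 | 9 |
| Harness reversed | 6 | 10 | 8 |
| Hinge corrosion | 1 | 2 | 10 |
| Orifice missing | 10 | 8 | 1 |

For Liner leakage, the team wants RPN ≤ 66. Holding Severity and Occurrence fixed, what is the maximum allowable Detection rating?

Liner leakage: S=9, O=5, D=10 → current RPN = 450.
Fixed product = 45. Need 45 × D ≤ 66, so D ≤ 66/45 = 1.47.
Maximum integer Detection rating = 1 (gives RPN 45; D=2 would give 90 > 66).

1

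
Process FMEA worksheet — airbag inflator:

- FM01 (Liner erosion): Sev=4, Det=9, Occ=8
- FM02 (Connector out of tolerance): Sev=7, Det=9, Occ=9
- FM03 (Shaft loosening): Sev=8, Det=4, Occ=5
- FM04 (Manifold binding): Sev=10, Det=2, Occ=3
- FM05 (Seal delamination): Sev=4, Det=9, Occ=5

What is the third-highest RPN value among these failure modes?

RPN = Severity × Occurrence × Detection:
  FM01: 4 × 8 × 9 = 288
  FM02: 7 × 9 × 9 = 567
  FM03: 8 × 5 × 4 = 160
  FM04: 10 × 3 × 2 = 60
  FM05: 4 × 5 × 9 = 180
Sorted descending: 567, 288, 180, 160, 60.
The third-highest RPN is 180 (FM05).

180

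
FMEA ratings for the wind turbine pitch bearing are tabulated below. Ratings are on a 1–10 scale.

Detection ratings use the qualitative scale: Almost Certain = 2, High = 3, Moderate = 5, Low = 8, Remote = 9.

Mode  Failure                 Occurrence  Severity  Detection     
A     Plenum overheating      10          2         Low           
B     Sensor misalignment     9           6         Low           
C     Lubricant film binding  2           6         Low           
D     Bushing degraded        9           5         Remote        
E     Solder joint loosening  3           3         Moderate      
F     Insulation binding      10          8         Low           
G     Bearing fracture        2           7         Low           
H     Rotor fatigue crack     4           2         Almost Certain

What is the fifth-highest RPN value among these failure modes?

112

RPN = Severity × Occurrence × Detection:
  A: 2 × 10 × 8 = 160
  B: 6 × 9 × 8 = 432
  C: 6 × 2 × 8 = 96
  D: 5 × 9 × 9 = 405
  E: 3 × 3 × 5 = 45
  F: 8 × 10 × 8 = 640
  G: 7 × 2 × 8 = 112
  H: 2 × 4 × 2 = 16
Sorted descending: 640, 432, 405, 160, 112, 96, 45, 16.
The fifth-highest RPN is 112 (G).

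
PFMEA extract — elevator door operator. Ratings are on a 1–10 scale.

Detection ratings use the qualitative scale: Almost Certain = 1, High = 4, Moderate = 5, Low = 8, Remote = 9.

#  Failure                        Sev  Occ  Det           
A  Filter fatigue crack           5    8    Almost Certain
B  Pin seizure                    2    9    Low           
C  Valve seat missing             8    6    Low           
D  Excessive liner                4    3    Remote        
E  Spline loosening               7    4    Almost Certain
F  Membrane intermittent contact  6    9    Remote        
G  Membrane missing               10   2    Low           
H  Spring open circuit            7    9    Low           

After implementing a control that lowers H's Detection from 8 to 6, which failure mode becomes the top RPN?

F

RPN = Severity × Occurrence × Detection:
  A: 5 × 8 × 1 = 40
  B: 2 × 9 × 8 = 144
  C: 8 × 6 × 8 = 384
  D: 4 × 3 × 9 = 108
  E: 7 × 4 × 1 = 28
  F: 6 × 9 × 9 = 486
  G: 10 × 2 × 8 = 160
  H: 7 × 9 × 8 = 504
After action: H → 7 × 9 × 6 = 378.
Revised RPNs: F=486, C=384, H=378, G=160, B=144, D=108, A=40, E=28.
Highest is now F (486).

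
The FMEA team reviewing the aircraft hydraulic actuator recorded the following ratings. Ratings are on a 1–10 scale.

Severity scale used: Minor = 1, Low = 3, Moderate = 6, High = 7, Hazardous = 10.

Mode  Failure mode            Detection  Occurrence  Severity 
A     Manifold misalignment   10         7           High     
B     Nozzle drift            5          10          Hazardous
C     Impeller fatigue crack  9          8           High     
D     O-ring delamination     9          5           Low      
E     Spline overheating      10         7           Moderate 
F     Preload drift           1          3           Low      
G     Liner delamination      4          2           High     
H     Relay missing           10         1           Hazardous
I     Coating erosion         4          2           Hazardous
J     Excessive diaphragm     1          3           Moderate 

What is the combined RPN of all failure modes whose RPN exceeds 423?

RPN = Severity × Occurrence × Detection:
  A: 7 × 7 × 10 = 490
  B: 10 × 10 × 5 = 500
  C: 7 × 8 × 9 = 504
  D: 3 × 5 × 9 = 135
  E: 6 × 7 × 10 = 420
  F: 3 × 3 × 1 = 9
  G: 7 × 2 × 4 = 56
  H: 10 × 1 × 10 = 100
  I: 10 × 2 × 4 = 80
  J: 6 × 3 × 1 = 18
RPN > 423: A (490), B (500), C (504).
Sum: 490 + 500 + 504 = 1494.

1494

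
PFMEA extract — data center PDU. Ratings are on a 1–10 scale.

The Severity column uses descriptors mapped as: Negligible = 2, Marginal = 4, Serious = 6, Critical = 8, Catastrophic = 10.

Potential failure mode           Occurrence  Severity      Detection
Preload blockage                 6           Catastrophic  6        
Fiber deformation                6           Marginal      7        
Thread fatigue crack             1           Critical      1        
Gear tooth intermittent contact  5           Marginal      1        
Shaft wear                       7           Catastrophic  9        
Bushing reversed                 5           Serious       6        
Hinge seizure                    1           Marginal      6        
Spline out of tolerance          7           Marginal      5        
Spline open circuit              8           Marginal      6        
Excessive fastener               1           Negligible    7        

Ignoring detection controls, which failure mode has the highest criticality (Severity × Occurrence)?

Criticality = Severity × Occurrence:
  Preload blockage: 10 × 6 = 60
  Fiber deformation: 4 × 6 = 24
  Thread fatigue crack: 8 × 1 = 8
  Gear tooth intermittent contact: 4 × 5 = 20
  Shaft wear: 10 × 7 = 70
  Bushing reversed: 6 × 5 = 30
  Hinge seizure: 4 × 1 = 4
  Spline out of tolerance: 4 × 7 = 28
  Spline open circuit: 4 × 8 = 32
  Excessive fastener: 2 × 1 = 2
Highest criticality is 70 → Shaft wear.

Shaft wear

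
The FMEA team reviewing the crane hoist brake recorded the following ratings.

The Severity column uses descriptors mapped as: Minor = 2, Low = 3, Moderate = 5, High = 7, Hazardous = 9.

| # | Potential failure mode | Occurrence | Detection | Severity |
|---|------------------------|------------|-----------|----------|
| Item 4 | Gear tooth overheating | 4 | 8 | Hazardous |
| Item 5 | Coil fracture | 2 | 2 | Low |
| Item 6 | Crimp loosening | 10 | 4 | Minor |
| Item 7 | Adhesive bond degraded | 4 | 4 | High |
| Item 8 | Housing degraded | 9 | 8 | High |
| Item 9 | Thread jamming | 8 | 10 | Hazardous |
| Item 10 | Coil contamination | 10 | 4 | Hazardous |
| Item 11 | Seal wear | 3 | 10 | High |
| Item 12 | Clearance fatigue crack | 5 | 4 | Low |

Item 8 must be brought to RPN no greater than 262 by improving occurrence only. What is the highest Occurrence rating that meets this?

Item 8: S=7, O=9, D=8 → current RPN = 504.
Fixed product = 56. Need 56 × O ≤ 262, so O ≤ 262/56 = 4.68.
Maximum integer Occurrence rating = 4 (gives RPN 224; O=5 would give 280 > 262).

4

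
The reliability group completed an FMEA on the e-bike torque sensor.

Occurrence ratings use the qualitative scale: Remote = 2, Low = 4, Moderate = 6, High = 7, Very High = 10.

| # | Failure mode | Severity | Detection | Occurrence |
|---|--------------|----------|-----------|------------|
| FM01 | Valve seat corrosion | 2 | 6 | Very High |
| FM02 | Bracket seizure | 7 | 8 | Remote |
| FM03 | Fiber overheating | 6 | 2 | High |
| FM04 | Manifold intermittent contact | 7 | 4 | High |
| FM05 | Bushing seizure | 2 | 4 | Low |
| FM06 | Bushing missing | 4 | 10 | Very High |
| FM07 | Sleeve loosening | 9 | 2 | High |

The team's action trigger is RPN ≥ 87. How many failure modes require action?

5

RPN = Severity × Occurrence × Detection:
  FM01: 2 × 10 × 6 = 120
  FM02: 7 × 2 × 8 = 112
  FM03: 6 × 7 × 2 = 84
  FM04: 7 × 7 × 4 = 196
  FM05: 2 × 4 × 4 = 32
  FM06: 4 × 10 × 10 = 400
  FM07: 9 × 7 × 2 = 126
Modes with RPN ≥ 87: FM01 (120), FM02 (112), FM04 (196), FM06 (400), FM07 (126) → 5.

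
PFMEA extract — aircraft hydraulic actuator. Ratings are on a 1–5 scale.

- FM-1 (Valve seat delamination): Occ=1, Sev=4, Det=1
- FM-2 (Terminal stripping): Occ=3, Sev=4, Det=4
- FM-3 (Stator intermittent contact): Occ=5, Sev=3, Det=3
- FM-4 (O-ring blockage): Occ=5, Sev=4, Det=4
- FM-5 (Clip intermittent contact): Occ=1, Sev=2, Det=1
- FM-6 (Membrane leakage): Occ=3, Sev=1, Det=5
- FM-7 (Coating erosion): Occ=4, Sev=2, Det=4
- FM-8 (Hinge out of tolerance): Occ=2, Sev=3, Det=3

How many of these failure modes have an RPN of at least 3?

RPN = Severity × Occurrence × Detection:
  FM-1: 4 × 1 × 1 = 4
  FM-2: 4 × 3 × 4 = 48
  FM-3: 3 × 5 × 3 = 45
  FM-4: 4 × 5 × 4 = 80
  FM-5: 2 × 1 × 1 = 2
  FM-6: 1 × 3 × 5 = 15
  FM-7: 2 × 4 × 4 = 32
  FM-8: 3 × 2 × 3 = 18
Modes with RPN ≥ 3: FM-1 (4), FM-2 (48), FM-3 (45), FM-4 (80), FM-6 (15), FM-7 (32), FM-8 (18) → 7.

7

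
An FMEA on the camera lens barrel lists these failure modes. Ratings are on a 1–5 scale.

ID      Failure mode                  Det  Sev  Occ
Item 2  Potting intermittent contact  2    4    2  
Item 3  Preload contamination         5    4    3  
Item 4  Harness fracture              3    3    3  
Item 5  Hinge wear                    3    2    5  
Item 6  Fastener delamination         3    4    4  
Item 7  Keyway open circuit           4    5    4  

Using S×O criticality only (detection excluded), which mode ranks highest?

Criticality = Severity × Occurrence:
  Item 2: 4 × 2 = 8
  Item 3: 4 × 3 = 12
  Item 4: 3 × 3 = 9
  Item 5: 2 × 5 = 10
  Item 6: 4 × 4 = 16
  Item 7: 5 × 4 = 20
Highest criticality is 20 → Item 7.

Item 7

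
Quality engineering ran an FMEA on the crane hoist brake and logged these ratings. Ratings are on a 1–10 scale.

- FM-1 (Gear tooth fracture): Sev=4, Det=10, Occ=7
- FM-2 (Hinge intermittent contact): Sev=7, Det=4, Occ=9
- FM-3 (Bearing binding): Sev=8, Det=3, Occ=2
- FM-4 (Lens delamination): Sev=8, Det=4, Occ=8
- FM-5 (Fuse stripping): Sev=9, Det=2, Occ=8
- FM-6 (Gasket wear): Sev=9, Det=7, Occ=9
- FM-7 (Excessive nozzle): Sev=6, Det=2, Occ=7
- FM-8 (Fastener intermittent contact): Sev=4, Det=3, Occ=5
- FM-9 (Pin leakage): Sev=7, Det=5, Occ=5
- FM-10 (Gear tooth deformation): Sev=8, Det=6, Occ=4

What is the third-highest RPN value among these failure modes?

256

RPN = Severity × Occurrence × Detection:
  FM-1: 4 × 7 × 10 = 280
  FM-2: 7 × 9 × 4 = 252
  FM-3: 8 × 2 × 3 = 48
  FM-4: 8 × 8 × 4 = 256
  FM-5: 9 × 8 × 2 = 144
  FM-6: 9 × 9 × 7 = 567
  FM-7: 6 × 7 × 2 = 84
  FM-8: 4 × 5 × 3 = 60
  FM-9: 7 × 5 × 5 = 175
  FM-10: 8 × 4 × 6 = 192
Sorted descending: 567, 280, 256, 252, 192, 175, 144, 84, 60, 48.
The third-highest RPN is 256 (FM-4).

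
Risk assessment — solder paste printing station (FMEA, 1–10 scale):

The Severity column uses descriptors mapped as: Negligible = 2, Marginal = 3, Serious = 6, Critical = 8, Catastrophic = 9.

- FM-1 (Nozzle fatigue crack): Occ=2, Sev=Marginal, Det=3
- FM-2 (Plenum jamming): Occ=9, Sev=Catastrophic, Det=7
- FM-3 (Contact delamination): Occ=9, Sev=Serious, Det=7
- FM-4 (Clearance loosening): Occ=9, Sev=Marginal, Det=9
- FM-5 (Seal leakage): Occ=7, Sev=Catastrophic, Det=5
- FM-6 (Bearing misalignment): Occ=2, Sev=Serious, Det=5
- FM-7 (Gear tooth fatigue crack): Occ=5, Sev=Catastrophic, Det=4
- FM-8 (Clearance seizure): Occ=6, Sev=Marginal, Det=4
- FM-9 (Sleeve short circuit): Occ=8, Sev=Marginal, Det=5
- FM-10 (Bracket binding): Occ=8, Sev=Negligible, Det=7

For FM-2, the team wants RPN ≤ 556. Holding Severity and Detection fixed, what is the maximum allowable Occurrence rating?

FM-2: S=9, O=9, D=7 → current RPN = 567.
Fixed product = 63. Need 63 × O ≤ 556, so O ≤ 556/63 = 8.83.
Maximum integer Occurrence rating = 8 (gives RPN 504; O=9 would give 567 > 556).

8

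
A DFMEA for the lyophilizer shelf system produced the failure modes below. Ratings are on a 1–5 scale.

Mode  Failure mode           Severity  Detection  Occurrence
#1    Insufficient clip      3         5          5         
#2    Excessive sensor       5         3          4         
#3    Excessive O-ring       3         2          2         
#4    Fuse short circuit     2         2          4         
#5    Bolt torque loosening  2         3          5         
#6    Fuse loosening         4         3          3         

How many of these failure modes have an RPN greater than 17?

RPN = Severity × Occurrence × Detection:
  #1: 3 × 5 × 5 = 75
  #2: 5 × 4 × 3 = 60
  #3: 3 × 2 × 2 = 12
  #4: 2 × 4 × 2 = 16
  #5: 2 × 5 × 3 = 30
  #6: 4 × 3 × 3 = 36
Modes with RPN > 17: #1 (75), #2 (60), #5 (30), #6 (36) → 4.

4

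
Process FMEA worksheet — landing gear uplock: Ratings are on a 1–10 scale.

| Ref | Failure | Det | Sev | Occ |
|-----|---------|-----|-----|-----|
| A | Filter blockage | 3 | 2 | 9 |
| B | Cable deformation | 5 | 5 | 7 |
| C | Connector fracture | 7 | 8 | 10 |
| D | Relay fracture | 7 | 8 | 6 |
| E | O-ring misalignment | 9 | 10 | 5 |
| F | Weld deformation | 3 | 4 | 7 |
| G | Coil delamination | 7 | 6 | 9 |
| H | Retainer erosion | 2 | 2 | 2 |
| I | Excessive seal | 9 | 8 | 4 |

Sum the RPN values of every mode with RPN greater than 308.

1724

RPN = Severity × Occurrence × Detection:
  A: 2 × 9 × 3 = 54
  B: 5 × 7 × 5 = 175
  C: 8 × 10 × 7 = 560
  D: 8 × 6 × 7 = 336
  E: 10 × 5 × 9 = 450
  F: 4 × 7 × 3 = 84
  G: 6 × 9 × 7 = 378
  H: 2 × 2 × 2 = 8
  I: 8 × 4 × 9 = 288
RPN > 308: C (560), D (336), E (450), G (378).
Sum: 560 + 336 + 450 + 378 = 1724.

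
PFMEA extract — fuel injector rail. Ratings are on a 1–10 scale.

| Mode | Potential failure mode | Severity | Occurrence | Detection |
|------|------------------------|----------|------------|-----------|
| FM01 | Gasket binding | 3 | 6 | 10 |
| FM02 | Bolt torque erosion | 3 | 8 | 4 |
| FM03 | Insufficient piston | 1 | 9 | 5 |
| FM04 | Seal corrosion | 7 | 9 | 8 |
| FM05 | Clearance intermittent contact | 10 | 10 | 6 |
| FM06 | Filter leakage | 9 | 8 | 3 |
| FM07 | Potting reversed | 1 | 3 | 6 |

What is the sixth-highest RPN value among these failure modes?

RPN = Severity × Occurrence × Detection:
  FM01: 3 × 6 × 10 = 180
  FM02: 3 × 8 × 4 = 96
  FM03: 1 × 9 × 5 = 45
  FM04: 7 × 9 × 8 = 504
  FM05: 10 × 10 × 6 = 600
  FM06: 9 × 8 × 3 = 216
  FM07: 1 × 3 × 6 = 18
Sorted descending: 600, 504, 216, 180, 96, 45, 18.
The sixth-highest RPN is 45 (FM03).

45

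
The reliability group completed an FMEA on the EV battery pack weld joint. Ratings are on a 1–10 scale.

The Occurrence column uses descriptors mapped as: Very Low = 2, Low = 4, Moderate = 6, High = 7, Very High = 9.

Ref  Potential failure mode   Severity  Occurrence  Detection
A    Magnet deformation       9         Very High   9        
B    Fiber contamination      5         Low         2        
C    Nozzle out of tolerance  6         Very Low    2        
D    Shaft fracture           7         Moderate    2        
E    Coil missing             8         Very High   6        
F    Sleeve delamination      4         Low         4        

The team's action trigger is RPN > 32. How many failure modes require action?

RPN = Severity × Occurrence × Detection:
  A: 9 × 9 × 9 = 729
  B: 5 × 4 × 2 = 40
  C: 6 × 2 × 2 = 24
  D: 7 × 6 × 2 = 84
  E: 8 × 9 × 6 = 432
  F: 4 × 4 × 4 = 64
Modes with RPN > 32: A (729), B (40), D (84), E (432), F (64) → 5.

5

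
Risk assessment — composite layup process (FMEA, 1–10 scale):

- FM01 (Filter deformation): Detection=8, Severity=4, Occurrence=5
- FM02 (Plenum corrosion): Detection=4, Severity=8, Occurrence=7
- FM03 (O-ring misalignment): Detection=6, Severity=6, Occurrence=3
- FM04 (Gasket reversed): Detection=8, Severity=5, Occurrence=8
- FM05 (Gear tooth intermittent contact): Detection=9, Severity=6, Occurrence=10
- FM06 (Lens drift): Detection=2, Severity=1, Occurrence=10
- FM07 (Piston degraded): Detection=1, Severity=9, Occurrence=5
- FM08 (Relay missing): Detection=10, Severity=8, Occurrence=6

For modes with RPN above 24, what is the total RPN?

1877

RPN = Severity × Occurrence × Detection:
  FM01: 4 × 5 × 8 = 160
  FM02: 8 × 7 × 4 = 224
  FM03: 6 × 3 × 6 = 108
  FM04: 5 × 8 × 8 = 320
  FM05: 6 × 10 × 9 = 540
  FM06: 1 × 10 × 2 = 20
  FM07: 9 × 5 × 1 = 45
  FM08: 8 × 6 × 10 = 480
RPN > 24: FM01 (160), FM02 (224), FM03 (108), FM04 (320), FM05 (540), FM07 (45), FM08 (480).
Sum: 160 + 224 + 108 + 320 + 540 + 45 + 480 = 1877.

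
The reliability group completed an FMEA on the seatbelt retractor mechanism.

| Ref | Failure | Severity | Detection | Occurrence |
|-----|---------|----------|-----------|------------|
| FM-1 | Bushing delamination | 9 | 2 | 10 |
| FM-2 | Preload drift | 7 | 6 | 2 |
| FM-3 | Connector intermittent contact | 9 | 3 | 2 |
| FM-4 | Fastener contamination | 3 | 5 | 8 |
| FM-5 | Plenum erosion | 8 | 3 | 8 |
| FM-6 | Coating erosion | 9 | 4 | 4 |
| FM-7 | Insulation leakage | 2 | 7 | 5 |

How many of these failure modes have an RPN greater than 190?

RPN = Severity × Occurrence × Detection:
  FM-1: 9 × 10 × 2 = 180
  FM-2: 7 × 2 × 6 = 84
  FM-3: 9 × 2 × 3 = 54
  FM-4: 3 × 8 × 5 = 120
  FM-5: 8 × 8 × 3 = 192
  FM-6: 9 × 4 × 4 = 144
  FM-7: 2 × 5 × 7 = 70
Modes with RPN > 190: FM-5 (192) → 1.

1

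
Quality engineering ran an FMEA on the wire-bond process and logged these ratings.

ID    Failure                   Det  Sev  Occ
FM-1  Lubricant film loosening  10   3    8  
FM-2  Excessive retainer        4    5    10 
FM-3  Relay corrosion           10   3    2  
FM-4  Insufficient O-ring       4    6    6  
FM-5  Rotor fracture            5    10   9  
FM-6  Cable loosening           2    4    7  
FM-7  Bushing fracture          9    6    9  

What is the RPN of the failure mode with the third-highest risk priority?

240

RPN = Severity × Occurrence × Detection:
  FM-1: 3 × 8 × 10 = 240
  FM-2: 5 × 10 × 4 = 200
  FM-3: 3 × 2 × 10 = 60
  FM-4: 6 × 6 × 4 = 144
  FM-5: 10 × 9 × 5 = 450
  FM-6: 4 × 7 × 2 = 56
  FM-7: 6 × 9 × 9 = 486
Sorted descending: 486, 450, 240, 200, 144, 60, 56.
The third-highest RPN is 240 (FM-1).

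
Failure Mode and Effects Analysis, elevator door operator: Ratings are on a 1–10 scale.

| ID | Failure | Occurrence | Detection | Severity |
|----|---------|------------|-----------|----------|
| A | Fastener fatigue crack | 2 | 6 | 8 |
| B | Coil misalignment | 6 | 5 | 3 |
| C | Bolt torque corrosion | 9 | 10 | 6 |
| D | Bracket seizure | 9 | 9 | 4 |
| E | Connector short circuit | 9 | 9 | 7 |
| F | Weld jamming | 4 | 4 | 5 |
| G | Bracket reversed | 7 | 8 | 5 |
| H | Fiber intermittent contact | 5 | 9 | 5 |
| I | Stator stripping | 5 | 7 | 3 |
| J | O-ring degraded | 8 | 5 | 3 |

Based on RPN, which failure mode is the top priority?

E

RPN = Severity × Occurrence × Detection:
  A: 8 × 2 × 6 = 96
  B: 3 × 6 × 5 = 90
  C: 6 × 9 × 10 = 540
  D: 4 × 9 × 9 = 324
  E: 7 × 9 × 9 = 567
  F: 5 × 4 × 4 = 80
  G: 5 × 7 × 8 = 280
  H: 5 × 5 × 9 = 225
  I: 3 × 5 × 7 = 105
  J: 3 × 8 × 5 = 120
Highest RPN is 567 → E.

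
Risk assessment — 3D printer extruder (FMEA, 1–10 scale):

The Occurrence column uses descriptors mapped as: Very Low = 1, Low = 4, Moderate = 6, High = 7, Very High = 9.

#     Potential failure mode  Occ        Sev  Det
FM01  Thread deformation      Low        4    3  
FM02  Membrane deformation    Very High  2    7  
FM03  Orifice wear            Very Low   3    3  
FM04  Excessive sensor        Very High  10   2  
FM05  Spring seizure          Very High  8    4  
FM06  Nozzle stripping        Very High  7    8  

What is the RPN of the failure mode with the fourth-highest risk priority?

126

RPN = Severity × Occurrence × Detection:
  FM01: 4 × 4 × 3 = 48
  FM02: 2 × 9 × 7 = 126
  FM03: 3 × 1 × 3 = 9
  FM04: 10 × 9 × 2 = 180
  FM05: 8 × 9 × 4 = 288
  FM06: 7 × 9 × 8 = 504
Sorted descending: 504, 288, 180, 126, 48, 9.
The fourth-highest RPN is 126 (FM02).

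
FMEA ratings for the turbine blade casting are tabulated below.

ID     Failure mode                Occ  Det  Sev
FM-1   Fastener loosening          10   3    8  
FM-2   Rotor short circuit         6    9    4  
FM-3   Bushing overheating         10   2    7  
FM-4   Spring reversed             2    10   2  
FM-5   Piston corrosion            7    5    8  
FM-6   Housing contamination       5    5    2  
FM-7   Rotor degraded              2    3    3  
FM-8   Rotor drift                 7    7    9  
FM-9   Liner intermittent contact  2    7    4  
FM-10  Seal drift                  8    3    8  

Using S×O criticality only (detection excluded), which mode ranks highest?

Criticality = Severity × Occurrence:
  FM-1: 8 × 10 = 80
  FM-2: 4 × 6 = 24
  FM-3: 7 × 10 = 70
  FM-4: 2 × 2 = 4
  FM-5: 8 × 7 = 56
  FM-6: 2 × 5 = 10
  FM-7: 3 × 2 = 6
  FM-8: 9 × 7 = 63
  FM-9: 4 × 2 = 8
  FM-10: 8 × 8 = 64
Highest criticality is 80 → FM-1.

FM-1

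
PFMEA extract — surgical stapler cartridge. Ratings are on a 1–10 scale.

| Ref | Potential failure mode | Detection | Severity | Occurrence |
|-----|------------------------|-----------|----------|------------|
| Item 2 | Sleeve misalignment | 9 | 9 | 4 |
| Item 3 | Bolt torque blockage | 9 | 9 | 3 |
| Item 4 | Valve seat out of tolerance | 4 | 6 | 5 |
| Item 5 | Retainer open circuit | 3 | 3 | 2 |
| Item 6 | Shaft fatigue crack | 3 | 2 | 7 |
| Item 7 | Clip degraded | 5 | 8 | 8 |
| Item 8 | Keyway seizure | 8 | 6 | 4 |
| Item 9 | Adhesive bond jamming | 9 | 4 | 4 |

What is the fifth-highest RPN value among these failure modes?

RPN = Severity × Occurrence × Detection:
  Item 2: 9 × 4 × 9 = 324
  Item 3: 9 × 3 × 9 = 243
  Item 4: 6 × 5 × 4 = 120
  Item 5: 3 × 2 × 3 = 18
  Item 6: 2 × 7 × 3 = 42
  Item 7: 8 × 8 × 5 = 320
  Item 8: 6 × 4 × 8 = 192
  Item 9: 4 × 4 × 9 = 144
Sorted descending: 324, 320, 243, 192, 144, 120, 42, 18.
The fifth-highest RPN is 144 (Item 9).

144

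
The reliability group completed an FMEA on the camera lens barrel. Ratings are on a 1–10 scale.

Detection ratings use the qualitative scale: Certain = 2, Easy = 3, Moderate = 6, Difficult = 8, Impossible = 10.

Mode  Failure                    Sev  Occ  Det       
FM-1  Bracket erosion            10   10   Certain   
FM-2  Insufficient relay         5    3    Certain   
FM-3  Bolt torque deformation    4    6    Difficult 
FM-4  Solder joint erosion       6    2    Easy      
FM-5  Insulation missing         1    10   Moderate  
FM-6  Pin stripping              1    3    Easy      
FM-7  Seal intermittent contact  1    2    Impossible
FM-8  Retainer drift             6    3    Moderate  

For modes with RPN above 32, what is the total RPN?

RPN = Severity × Occurrence × Detection:
  FM-1: 10 × 10 × 2 = 200
  FM-2: 5 × 3 × 2 = 30
  FM-3: 4 × 6 × 8 = 192
  FM-4: 6 × 2 × 3 = 36
  FM-5: 1 × 10 × 6 = 60
  FM-6: 1 × 3 × 3 = 9
  FM-7: 1 × 2 × 10 = 20
  FM-8: 6 × 3 × 6 = 108
RPN > 32: FM-1 (200), FM-3 (192), FM-4 (36), FM-5 (60), FM-8 (108).
Sum: 200 + 192 + 36 + 60 + 108 = 596.

596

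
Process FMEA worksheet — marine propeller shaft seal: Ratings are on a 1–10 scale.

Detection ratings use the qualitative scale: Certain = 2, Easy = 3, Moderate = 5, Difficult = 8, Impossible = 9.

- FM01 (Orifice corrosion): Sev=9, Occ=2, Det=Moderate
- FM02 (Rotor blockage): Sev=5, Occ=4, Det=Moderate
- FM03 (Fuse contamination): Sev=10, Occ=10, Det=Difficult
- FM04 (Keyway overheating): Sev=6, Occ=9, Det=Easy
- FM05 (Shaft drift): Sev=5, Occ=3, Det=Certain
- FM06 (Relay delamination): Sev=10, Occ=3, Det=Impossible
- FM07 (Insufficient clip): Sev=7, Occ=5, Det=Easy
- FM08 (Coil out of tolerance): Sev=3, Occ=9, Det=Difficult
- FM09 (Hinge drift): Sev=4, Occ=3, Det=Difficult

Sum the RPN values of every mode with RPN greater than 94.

RPN = Severity × Occurrence × Detection:
  FM01: 9 × 2 × 5 = 90
  FM02: 5 × 4 × 5 = 100
  FM03: 10 × 10 × 8 = 800
  FM04: 6 × 9 × 3 = 162
  FM05: 5 × 3 × 2 = 30
  FM06: 10 × 3 × 9 = 270
  FM07: 7 × 5 × 3 = 105
  FM08: 3 × 9 × 8 = 216
  FM09: 4 × 3 × 8 = 96
RPN > 94: FM02 (100), FM03 (800), FM04 (162), FM06 (270), FM07 (105), FM08 (216), FM09 (96).
Sum: 100 + 800 + 162 + 270 + 105 + 216 + 96 = 1749.

1749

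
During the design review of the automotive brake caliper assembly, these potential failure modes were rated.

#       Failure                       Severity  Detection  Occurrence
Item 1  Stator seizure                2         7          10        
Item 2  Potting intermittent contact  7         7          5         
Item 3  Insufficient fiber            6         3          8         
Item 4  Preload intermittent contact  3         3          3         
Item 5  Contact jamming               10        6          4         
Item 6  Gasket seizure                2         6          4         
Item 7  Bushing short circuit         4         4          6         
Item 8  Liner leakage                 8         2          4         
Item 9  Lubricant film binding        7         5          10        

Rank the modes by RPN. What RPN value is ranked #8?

48

RPN = Severity × Occurrence × Detection:
  Item 1: 2 × 10 × 7 = 140
  Item 2: 7 × 5 × 7 = 245
  Item 3: 6 × 8 × 3 = 144
  Item 4: 3 × 3 × 3 = 27
  Item 5: 10 × 4 × 6 = 240
  Item 6: 2 × 4 × 6 = 48
  Item 7: 4 × 6 × 4 = 96
  Item 8: 8 × 4 × 2 = 64
  Item 9: 7 × 10 × 5 = 350
Sorted descending: 350, 245, 240, 144, 140, 96, 64, 48, 27.
The eighth-highest RPN is 48 (Item 6).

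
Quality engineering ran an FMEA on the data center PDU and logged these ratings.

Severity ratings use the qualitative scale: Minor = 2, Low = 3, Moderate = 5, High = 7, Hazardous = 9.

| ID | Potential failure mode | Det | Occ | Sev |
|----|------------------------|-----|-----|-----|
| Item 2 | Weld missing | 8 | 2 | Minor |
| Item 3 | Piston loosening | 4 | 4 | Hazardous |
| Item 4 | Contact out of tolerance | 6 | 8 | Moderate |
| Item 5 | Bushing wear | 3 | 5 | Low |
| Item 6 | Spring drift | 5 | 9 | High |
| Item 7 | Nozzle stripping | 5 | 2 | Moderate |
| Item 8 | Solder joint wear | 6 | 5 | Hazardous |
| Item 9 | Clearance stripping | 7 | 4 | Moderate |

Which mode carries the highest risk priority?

Item 6

RPN = Severity × Occurrence × Detection:
  Item 2: 2 × 2 × 8 = 32
  Item 3: 9 × 4 × 4 = 144
  Item 4: 5 × 8 × 6 = 240
  Item 5: 3 × 5 × 3 = 45
  Item 6: 7 × 9 × 5 = 315
  Item 7: 5 × 2 × 5 = 50
  Item 8: 9 × 5 × 6 = 270
  Item 9: 5 × 4 × 7 = 140
Highest RPN is 315 → Item 6.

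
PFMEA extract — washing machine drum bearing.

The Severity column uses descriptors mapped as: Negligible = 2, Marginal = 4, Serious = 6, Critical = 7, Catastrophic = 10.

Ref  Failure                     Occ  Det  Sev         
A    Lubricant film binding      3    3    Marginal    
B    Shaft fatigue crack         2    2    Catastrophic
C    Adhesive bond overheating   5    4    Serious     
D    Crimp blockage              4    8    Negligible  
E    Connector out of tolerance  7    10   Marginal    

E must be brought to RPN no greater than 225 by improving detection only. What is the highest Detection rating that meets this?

E: S=4, O=7, D=10 → current RPN = 280.
Fixed product = 28. Need 28 × D ≤ 225, so D ≤ 225/28 = 8.04.
Maximum integer Detection rating = 8 (gives RPN 224; D=9 would give 252 > 225).

8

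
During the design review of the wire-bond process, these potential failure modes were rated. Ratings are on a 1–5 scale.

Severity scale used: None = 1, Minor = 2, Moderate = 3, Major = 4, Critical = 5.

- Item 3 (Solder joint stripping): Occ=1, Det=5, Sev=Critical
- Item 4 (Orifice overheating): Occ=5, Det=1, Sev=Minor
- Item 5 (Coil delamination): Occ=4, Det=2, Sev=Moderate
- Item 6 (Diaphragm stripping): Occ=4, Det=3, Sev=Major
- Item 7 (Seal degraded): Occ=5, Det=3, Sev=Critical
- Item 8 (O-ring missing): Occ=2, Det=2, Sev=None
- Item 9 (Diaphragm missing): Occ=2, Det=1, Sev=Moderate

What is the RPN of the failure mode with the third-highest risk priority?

25

RPN = Severity × Occurrence × Detection:
  Item 3: 5 × 1 × 5 = 25
  Item 4: 2 × 5 × 1 = 10
  Item 5: 3 × 4 × 2 = 24
  Item 6: 4 × 4 × 3 = 48
  Item 7: 5 × 5 × 3 = 75
  Item 8: 1 × 2 × 2 = 4
  Item 9: 3 × 2 × 1 = 6
Sorted descending: 75, 48, 25, 24, 10, 6, 4.
The third-highest RPN is 25 (Item 3).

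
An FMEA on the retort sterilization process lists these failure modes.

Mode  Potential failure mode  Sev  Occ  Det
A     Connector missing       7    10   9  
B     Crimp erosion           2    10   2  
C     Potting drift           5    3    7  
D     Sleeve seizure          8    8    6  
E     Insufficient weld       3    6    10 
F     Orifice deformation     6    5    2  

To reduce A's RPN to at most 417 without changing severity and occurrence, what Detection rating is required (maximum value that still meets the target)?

A: S=7, O=10, D=9 → current RPN = 630.
Fixed product = 70. Need 70 × D ≤ 417, so D ≤ 417/70 = 5.96.
Maximum integer Detection rating = 5 (gives RPN 350; D=6 would give 420 > 417).

5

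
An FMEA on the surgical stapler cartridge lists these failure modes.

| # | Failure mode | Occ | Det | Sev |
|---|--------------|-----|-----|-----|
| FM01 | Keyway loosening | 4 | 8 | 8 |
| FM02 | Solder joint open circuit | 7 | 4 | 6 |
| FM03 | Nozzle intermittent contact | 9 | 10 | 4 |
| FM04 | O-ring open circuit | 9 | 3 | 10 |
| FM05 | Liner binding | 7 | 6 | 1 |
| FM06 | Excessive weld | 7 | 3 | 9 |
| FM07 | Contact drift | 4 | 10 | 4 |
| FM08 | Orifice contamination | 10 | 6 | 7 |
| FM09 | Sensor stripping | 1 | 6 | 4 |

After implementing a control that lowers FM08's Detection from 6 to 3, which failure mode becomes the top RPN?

RPN = Severity × Occurrence × Detection:
  FM01: 8 × 4 × 8 = 256
  FM02: 6 × 7 × 4 = 168
  FM03: 4 × 9 × 10 = 360
  FM04: 10 × 9 × 3 = 270
  FM05: 1 × 7 × 6 = 42
  FM06: 9 × 7 × 3 = 189
  FM07: 4 × 4 × 10 = 160
  FM08: 7 × 10 × 6 = 420
  FM09: 4 × 1 × 6 = 24
After action: FM08 → 7 × 10 × 3 = 210.
Revised RPNs: FM03=360, FM04=270, FM01=256, FM08=210, FM06=189, FM02=168, FM07=160, FM05=42, FM09=24.
Highest is now FM03 (360).

FM03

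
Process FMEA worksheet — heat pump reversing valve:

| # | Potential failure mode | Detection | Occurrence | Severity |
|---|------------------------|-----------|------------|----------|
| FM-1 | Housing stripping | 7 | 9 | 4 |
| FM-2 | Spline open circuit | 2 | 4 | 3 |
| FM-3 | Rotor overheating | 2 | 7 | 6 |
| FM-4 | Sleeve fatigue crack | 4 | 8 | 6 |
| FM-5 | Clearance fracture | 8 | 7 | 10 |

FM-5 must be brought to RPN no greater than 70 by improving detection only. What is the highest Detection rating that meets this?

1

FM-5: S=10, O=7, D=8 → current RPN = 560.
Fixed product = 70. Need 70 × D ≤ 70, so D ≤ 70/70 = 1.00.
Maximum integer Detection rating = 1 (gives RPN 70; D=2 would give 140 > 70).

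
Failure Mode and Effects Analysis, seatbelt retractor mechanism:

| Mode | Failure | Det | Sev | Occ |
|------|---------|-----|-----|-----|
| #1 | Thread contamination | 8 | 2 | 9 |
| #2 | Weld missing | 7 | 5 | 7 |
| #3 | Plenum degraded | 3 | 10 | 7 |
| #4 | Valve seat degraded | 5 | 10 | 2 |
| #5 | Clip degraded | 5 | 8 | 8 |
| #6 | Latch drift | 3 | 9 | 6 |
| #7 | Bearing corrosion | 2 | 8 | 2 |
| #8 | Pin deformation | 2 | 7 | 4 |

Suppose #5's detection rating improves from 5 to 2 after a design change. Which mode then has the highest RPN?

RPN = Severity × Occurrence × Detection:
  #1: 2 × 9 × 8 = 144
  #2: 5 × 7 × 7 = 245
  #3: 10 × 7 × 3 = 210
  #4: 10 × 2 × 5 = 100
  #5: 8 × 8 × 5 = 320
  #6: 9 × 6 × 3 = 162
  #7: 8 × 2 × 2 = 32
  #8: 7 × 4 × 2 = 56
After action: #5 → 8 × 8 × 2 = 128.
Revised RPNs: #2=245, #3=210, #6=162, #1=144, #5=128, #4=100, #8=56, #7=32.
Highest is now #2 (245).

#2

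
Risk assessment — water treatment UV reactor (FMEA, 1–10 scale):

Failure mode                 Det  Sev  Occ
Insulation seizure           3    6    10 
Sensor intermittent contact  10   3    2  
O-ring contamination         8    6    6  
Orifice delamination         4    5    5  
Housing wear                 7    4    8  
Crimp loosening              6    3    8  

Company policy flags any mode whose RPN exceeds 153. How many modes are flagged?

RPN = Severity × Occurrence × Detection:
  Insulation seizure: 6 × 10 × 3 = 180
  Sensor intermittent contact: 3 × 2 × 10 = 60
  O-ring contamination: 6 × 6 × 8 = 288
  Orifice delamination: 5 × 5 × 4 = 100
  Housing wear: 4 × 8 × 7 = 224
  Crimp loosening: 3 × 8 × 6 = 144
Modes with RPN > 153: Insulation seizure (180), O-ring contamination (288), Housing wear (224) → 3.

3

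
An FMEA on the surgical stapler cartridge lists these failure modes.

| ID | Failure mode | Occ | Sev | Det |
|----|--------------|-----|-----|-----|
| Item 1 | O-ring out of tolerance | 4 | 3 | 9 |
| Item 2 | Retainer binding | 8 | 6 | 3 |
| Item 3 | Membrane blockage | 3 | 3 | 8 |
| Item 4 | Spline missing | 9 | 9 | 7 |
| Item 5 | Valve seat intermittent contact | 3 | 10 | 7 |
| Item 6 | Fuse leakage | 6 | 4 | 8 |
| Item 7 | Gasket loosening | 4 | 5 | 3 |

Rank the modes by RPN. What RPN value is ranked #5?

RPN = Severity × Occurrence × Detection:
  Item 1: 3 × 4 × 9 = 108
  Item 2: 6 × 8 × 3 = 144
  Item 3: 3 × 3 × 8 = 72
  Item 4: 9 × 9 × 7 = 567
  Item 5: 10 × 3 × 7 = 210
  Item 6: 4 × 6 × 8 = 192
  Item 7: 5 × 4 × 3 = 60
Sorted descending: 567, 210, 192, 144, 108, 72, 60.
The fifth-highest RPN is 108 (Item 1).

108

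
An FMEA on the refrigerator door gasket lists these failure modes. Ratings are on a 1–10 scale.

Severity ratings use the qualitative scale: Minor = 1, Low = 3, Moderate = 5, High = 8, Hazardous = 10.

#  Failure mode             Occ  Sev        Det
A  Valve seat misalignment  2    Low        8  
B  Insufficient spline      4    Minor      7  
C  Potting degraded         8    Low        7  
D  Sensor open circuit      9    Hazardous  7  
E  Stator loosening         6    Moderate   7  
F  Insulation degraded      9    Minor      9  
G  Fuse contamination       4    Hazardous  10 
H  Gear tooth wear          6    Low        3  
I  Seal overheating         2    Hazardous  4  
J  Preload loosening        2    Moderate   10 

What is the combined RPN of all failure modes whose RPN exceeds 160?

RPN = Severity × Occurrence × Detection:
  A: 3 × 2 × 8 = 48
  B: 1 × 4 × 7 = 28
  C: 3 × 8 × 7 = 168
  D: 10 × 9 × 7 = 630
  E: 5 × 6 × 7 = 210
  F: 1 × 9 × 9 = 81
  G: 10 × 4 × 10 = 400
  H: 3 × 6 × 3 = 54
  I: 10 × 2 × 4 = 80
  J: 5 × 2 × 10 = 100
RPN > 160: C (168), D (630), E (210), G (400).
Sum: 168 + 630 + 210 + 400 = 1408.

1408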